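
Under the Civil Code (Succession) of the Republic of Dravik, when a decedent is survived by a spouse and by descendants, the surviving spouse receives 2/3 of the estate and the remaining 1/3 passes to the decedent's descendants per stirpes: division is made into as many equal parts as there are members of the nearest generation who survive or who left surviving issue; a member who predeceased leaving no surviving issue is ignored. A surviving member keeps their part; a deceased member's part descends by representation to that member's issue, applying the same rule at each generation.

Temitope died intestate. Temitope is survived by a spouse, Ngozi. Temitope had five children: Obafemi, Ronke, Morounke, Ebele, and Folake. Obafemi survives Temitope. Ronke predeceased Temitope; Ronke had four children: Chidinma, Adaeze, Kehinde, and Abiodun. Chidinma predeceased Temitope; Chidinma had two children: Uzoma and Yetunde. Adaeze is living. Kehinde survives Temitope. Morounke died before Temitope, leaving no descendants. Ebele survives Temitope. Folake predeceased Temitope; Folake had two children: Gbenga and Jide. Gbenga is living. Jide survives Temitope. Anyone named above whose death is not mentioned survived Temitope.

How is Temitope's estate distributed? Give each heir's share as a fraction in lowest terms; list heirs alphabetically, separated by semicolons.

Ngozi, as surviving spouse, takes 2/3.
The remaining 1/3 passes to Temitope's descendants per stirpes.
Morounke left no surviving issue, so that branch lapses and is disregarded.
The 1/3 is divided into 4 equal shares of 1/12 among Obafemi, Ronke, Ebele, Folake.
Obafemi is living and takes 1/12.
Ronke predeceased; the 1/12 allotted to Ronke's branch passes to Ronke's issue by representation.
The 1/12 is divided into 4 equal shares of 1/48 among Chidinma, Adaeze, Kehinde, Abiodun.
Chidinma predeceased; the 1/48 allotted to Chidinma's branch passes to Chidinma's issue by representation.
The 1/48 is divided into 2 equal shares of 1/96 among Uzoma, Yetunde.
Uzoma is living and takes 1/96.
Yetunde is living and takes 1/96.
Adaeze is living and takes 1/48.
Kehinde is living and takes 1/48.
Abiodun is living and takes 1/48.
Ebele is living and takes 1/12.
Folake predeceased; the 1/12 allotted to Folake's branch passes to Folake's issue by representation.
The 1/12 is divided into 2 equal shares of 1/24 among Gbenga, Jide.
Gbenga is living and takes 1/24.
Jide is living and takes 1/24.

Abiodun 1/48; Adaeze 1/48; Ebele 1/12; Gbenga 1/24; Jide 1/24; Kehinde 1/48; Ngozi 2/3; Obafemi 1/12; Uzoma 1/96; Yetunde 1/96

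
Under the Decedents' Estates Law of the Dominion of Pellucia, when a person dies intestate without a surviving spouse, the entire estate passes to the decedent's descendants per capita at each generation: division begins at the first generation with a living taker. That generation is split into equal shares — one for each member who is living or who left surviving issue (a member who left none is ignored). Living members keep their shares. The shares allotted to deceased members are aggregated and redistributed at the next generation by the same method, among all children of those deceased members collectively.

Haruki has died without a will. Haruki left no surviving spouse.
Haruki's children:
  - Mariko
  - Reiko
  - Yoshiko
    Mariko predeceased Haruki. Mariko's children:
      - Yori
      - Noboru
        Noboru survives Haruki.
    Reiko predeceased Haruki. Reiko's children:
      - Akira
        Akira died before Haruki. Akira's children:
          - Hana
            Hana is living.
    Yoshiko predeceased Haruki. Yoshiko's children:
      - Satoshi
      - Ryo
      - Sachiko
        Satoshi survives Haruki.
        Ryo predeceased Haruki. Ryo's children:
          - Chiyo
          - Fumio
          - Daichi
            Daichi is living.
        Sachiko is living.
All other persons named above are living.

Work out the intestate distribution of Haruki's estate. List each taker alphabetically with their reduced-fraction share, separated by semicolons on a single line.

There is no surviving spouse, so the entire estate passes to Haruki's descendants per capita at each generation.
No one at generation 1 (Mariko, Reiko, Yoshiko) is living; moving to the next generation.
At generation 2 (Yori, Noboru, Akira, Satoshi, Ryo, Sachiko) there are 6 shares of (1)/6 = 1/6 each.
Living: Yori, Noboru, Satoshi, and Sachiko — each takes 1/6.
Deceased: Akira and Ryo. Their combined 1/3 is pooled and carried to generation 3.
At generation 3 (Hana, Chiyo, Fumio, Daichi) there are 4 shares of (1/3)/4 = 1/12 each.
Living: Hana, Chiyo, Fumio, and Daichi — each takes 1/12.

Chiyo 1/12; Daichi 1/12; Fumio 1/12; Hana 1/12; Noboru 1/6; Sachiko 1/6; Satoshi 1/6; Yori 1/6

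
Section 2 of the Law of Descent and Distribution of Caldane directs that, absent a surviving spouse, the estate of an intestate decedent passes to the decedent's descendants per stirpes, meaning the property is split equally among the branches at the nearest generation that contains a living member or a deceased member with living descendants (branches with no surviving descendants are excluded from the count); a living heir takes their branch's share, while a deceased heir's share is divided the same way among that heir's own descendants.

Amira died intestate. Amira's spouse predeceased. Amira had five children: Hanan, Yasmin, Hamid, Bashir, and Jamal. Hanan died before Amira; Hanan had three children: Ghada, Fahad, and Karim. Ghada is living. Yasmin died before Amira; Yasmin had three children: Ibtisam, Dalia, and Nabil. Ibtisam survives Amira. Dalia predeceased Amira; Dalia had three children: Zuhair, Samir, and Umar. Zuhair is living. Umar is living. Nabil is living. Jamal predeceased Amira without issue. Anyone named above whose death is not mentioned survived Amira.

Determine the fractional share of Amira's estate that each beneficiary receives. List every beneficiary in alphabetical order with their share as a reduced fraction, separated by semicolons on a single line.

Bashir 1/4; Fahad 1/12; Ghada 1/12; Hamid 1/4; Ibtisam 1/12; Karim 1/12; Nabil 1/12; Samir 1/36; Umar 1/36; Zuhair 1/36

There is no surviving spouse, so the entire estate passes to Amira's descendants per stirpes.
Jamal left no surviving issue, so that branch lapses and is disregarded.
The estate is divided into 4 equal shares of 1/4 among Hanan, Yasmin, Hamid, Bashir.
Hanan predeceased; the 1/4 allotted to Hanan's branch passes to Hanan's issue by representation.
The 1/4 is divided into 3 equal shares of 1/12 among Ghada, Fahad, Karim.
Ghada is living and takes 1/12.
Fahad is living and takes 1/12.
Karim is living and takes 1/12.
Yasmin predeceased; the 1/4 allotted to Yasmin's branch passes to Yasmin's issue by representation.
The 1/4 is divided into 3 equal shares of 1/12 among Ibtisam, Dalia, Nabil.
Ibtisam is living and takes 1/12.
Dalia predeceased; the 1/12 allotted to Dalia's branch passes to Dalia's issue by representation.
The 1/12 is divided into 3 equal shares of 1/36 among Zuhair, Samir, Umar.
Zuhair is living and takes 1/36.
Samir is living and takes 1/36.
Umar is living and takes 1/36.
Nabil is living and takes 1/12.
Hamid is living and takes 1/4.
Bashir is living and takes 1/4.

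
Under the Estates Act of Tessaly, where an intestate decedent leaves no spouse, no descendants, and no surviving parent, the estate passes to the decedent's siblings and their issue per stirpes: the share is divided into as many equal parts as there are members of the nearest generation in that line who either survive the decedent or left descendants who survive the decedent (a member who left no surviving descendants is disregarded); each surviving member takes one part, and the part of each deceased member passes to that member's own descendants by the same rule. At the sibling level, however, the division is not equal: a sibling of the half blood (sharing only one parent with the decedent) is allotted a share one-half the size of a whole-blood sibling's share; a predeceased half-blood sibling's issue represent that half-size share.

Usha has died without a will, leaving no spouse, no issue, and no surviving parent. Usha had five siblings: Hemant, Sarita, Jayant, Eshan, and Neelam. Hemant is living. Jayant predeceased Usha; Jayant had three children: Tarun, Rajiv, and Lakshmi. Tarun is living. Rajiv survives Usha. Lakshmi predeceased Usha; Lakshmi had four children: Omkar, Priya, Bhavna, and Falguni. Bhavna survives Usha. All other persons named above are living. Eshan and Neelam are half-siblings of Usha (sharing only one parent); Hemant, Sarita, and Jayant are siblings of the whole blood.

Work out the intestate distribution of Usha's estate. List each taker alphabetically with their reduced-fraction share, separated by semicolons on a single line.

Bhavna 1/48; Eshan 1/8; Falguni 1/48; Hemant 1/4; Neelam 1/8; Omkar 1/48; Priya 1/48; Rajiv 1/12; Sarita 1/4; Tarun 1/12

No spouse, descendants, or parent survives, so the estate passes to Usha's siblings per stirpes.
Half-blood siblings count for one-half the weight of whole-blood siblings at the initial division.
Dividing 1 in proportion to weights (total weight 4): Hemant (weight 1) → 1/4; Sarita (weight 1) → 1/4; Jayant (weight 1) → 1/4; Eshan (weight 1/2) → 1/8; Neelam (weight 1/2) → 1/8.
Hemant is living and takes 1/4.
Sarita is living and takes 1/4.
Jayant predeceased; the 1/4 allotted to Jayant's branch passes to Jayant's issue by representation.
The 1/4 is divided into 3 equal shares of 1/12 among Tarun, Rajiv, Lakshmi.
Tarun is living and takes 1/12.
Rajiv is living and takes 1/12.
Lakshmi predeceased; the 1/12 allotted to Lakshmi's branch passes to Lakshmi's issue by representation.
The 1/12 is divided into 4 equal shares of 1/48 among Omkar, Priya, Bhavna, Falguni.
Omkar is living and takes 1/48.
Priya is living and takes 1/48.
Bhavna is living and takes 1/48.
Falguni is living and takes 1/48.
Eshan is living and takes 1/8.
Neelam is living and takes 1/8.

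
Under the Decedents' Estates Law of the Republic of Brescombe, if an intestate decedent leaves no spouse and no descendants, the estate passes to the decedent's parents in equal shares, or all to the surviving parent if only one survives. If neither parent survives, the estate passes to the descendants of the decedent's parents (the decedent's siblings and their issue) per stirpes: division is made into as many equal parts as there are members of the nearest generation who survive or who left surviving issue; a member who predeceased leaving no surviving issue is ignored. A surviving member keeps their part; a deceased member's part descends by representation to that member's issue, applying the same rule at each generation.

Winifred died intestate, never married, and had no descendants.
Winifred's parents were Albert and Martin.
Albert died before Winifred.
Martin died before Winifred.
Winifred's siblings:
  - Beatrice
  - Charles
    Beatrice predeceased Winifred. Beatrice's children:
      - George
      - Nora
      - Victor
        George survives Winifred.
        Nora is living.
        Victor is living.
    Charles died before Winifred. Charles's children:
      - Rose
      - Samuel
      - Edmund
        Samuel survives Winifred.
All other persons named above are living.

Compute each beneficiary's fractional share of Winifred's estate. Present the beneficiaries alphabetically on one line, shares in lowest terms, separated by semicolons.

Edmund 1/6; George 1/6; Nora 1/6; Rose 1/6; Samuel 1/6; Victor 1/6

Neither parent survives and there are no descendants, so the estate passes to Winifred's siblings and their issue per stirpes.
The estate is divided into 2 equal shares of 1/2 among Beatrice, Charles.
Beatrice predeceased; the 1/2 allotted to Beatrice's branch passes to Beatrice's issue by representation.
The 1/2 is divided into 3 equal shares of 1/6 among George, Nora, Victor.
George is living and takes 1/6.
Nora is living and takes 1/6.
Victor is living and takes 1/6.
Charles predeceased; the 1/2 allotted to Charles's branch passes to Charles's issue by representation.
The 1/2 is divided into 3 equal shares of 1/6 among Rose, Samuel, Edmund.
Rose is living and takes 1/6.
Samuel is living and takes 1/6.
Edmund is living and takes 1/6.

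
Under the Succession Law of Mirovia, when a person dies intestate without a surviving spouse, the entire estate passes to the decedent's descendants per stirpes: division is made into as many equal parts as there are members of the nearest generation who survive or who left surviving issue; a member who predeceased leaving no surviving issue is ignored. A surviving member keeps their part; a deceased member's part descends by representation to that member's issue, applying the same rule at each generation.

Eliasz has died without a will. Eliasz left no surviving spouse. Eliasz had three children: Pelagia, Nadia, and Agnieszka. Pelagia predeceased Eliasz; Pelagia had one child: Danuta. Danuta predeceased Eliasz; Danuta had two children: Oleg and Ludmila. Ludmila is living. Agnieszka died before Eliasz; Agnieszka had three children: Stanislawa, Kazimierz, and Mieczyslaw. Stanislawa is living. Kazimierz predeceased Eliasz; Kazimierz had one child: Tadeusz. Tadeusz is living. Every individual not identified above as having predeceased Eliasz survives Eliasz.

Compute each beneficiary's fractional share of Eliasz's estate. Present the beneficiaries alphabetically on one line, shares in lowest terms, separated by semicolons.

There is no surviving spouse, so the entire estate passes to Eliasz's descendants per stirpes.
The estate is divided into 3 equal shares of 1/3 among Pelagia, Nadia, Agnieszka.
Pelagia predeceased; the 1/3 allotted to Pelagia's branch passes to Pelagia's issue by representation.
Danuta's line is the sole branch at this level, so the full 1/3 passes to Danuta's issue by representation.
The 1/3 is divided into 2 equal shares of 1/6 among Oleg, Ludmila.
Oleg is living and takes 1/6.
Ludmila is living and takes 1/6.
Nadia is living and takes 1/3.
Agnieszka predeceased; the 1/3 allotted to Agnieszka's branch passes to Agnieszka's issue by representation.
The 1/3 is divided into 3 equal shares of 1/9 among Stanislawa, Kazimierz, Mieczyslaw.
Stanislawa is living and takes 1/9.
Kazimierz predeceased; the 1/9 allotted to Kazimierz's branch passes to Kazimierz's issue by representation.
Tadeusz is the sole taker at this level and receives the full 1/9.
Mieczyslaw is living and takes 1/9.

Ludmila 1/6; Mieczyslaw 1/9; Nadia 1/3; Oleg 1/6; Stanislawa 1/9; Tadeusz 1/9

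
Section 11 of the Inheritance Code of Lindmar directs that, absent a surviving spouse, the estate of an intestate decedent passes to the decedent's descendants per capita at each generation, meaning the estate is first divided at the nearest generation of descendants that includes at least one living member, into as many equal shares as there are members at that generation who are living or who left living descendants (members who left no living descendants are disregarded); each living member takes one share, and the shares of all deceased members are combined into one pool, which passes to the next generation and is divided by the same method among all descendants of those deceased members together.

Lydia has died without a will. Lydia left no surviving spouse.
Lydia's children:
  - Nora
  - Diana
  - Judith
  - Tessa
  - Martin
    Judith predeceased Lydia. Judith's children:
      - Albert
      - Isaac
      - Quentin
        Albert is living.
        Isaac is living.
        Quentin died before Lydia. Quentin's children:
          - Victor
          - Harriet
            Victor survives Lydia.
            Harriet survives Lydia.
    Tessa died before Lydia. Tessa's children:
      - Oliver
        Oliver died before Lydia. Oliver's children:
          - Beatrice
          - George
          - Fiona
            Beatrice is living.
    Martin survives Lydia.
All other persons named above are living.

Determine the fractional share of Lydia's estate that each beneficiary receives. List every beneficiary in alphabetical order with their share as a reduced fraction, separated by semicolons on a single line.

Albert 1/10; Beatrice 1/25; Diana 1/5; Fiona 1/25; George 1/25; Harriet 1/25; Isaac 1/10; Martin 1/5; Nora 1/5; Victor 1/25

There is no surviving spouse, so the entire estate passes to Lydia's descendants per capita at each generation.
At generation 1 (Nora, Diana, Judith, Tessa, Martin) there are 5 shares of (1)/5 = 1/5 each.
Living: Nora, Diana, and Martin — each takes 1/5.
Deceased: Judith and Tessa. Their combined 2/5 is pooled and carried to generation 2.
At generation 2 (Albert, Isaac, Quentin, Oliver) there are 4 shares of (2/5)/4 = 1/10 each.
Living: Albert and Isaac — each takes 1/10.
Deceased: Quentin and Oliver. Their combined 1/5 is pooled and carried to generation 3.
At generation 3 (Victor, Harriet, Beatrice, George, Fiona) there are 5 shares of (1/5)/5 = 1/25 each.
Living: Victor, Harriet, Beatrice, George, and Fiona — each takes 1/25.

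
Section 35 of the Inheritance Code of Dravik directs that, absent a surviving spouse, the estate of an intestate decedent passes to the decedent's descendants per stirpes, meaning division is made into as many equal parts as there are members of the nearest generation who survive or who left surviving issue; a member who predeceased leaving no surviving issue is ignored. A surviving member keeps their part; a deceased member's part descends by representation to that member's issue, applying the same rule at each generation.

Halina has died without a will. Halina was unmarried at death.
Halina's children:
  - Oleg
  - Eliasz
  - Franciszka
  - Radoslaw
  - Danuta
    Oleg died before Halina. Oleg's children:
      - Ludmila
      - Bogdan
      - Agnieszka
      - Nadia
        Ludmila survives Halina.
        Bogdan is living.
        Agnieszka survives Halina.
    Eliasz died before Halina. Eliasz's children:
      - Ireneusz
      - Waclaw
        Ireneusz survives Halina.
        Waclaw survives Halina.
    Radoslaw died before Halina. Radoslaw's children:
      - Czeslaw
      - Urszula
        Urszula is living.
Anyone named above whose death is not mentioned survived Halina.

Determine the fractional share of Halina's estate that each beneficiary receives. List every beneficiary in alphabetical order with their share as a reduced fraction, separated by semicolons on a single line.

Agnieszka 1/20; Bogdan 1/20; Czeslaw 1/10; Danuta 1/5; Franciszka 1/5; Ireneusz 1/10; Ludmila 1/20; Nadia 1/20; Urszula 1/10; Waclaw 1/10

There is no surviving spouse, so the entire estate passes to Halina's descendants per stirpes.
The estate is divided into 5 equal shares of 1/5 among Oleg, Eliasz, Franciszka, Radoslaw, Danuta.
Oleg predeceased; the 1/5 allotted to Oleg's branch passes to Oleg's issue by representation.
The 1/5 is divided into 4 equal shares of 1/20 among Ludmila, Bogdan, Agnieszka, Nadia.
Ludmila is living and takes 1/20.
Bogdan is living and takes 1/20.
Agnieszka is living and takes 1/20.
Nadia is living and takes 1/20.
Eliasz predeceased; the 1/5 allotted to Eliasz's branch passes to Eliasz's issue by representation.
The 1/5 is divided into 2 equal shares of 1/10 among Ireneusz, Waclaw.
Ireneusz is living and takes 1/10.
Waclaw is living and takes 1/10.
Franciszka is living and takes 1/5.
Radoslaw predeceased; the 1/5 allotted to Radoslaw's branch passes to Radoslaw's issue by representation.
The 1/5 is divided into 2 equal shares of 1/10 among Czeslaw, Urszula.
Czeslaw is living and takes 1/10.
Urszula is living and takes 1/10.
Danuta is living and takes 1/5.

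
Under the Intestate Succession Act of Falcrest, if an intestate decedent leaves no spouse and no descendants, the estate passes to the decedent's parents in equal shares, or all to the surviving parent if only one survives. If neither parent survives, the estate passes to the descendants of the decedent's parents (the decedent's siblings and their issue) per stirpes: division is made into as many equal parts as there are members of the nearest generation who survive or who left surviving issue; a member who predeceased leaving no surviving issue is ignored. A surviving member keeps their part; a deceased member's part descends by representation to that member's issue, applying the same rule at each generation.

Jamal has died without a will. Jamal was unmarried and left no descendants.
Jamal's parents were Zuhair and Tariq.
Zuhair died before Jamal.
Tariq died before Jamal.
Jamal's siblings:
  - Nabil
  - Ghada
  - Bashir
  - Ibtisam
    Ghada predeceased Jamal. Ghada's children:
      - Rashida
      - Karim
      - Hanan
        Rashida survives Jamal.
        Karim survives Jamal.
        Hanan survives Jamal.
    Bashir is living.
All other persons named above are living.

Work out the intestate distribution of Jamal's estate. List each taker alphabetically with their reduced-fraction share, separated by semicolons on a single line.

Neither parent survives and there are no descendants, so the estate passes to Jamal's siblings and their issue per stirpes.
The estate is divided into 4 equal shares of 1/4 among Nabil, Ghada, Bashir, Ibtisam.
Nabil is living and takes 1/4.
Ghada predeceased; the 1/4 allotted to Ghada's branch passes to Ghada's issue by representation.
The 1/4 is divided into 3 equal shares of 1/12 among Rashida, Karim, Hanan.
Rashida is living and takes 1/12.
Karim is living and takes 1/12.
Hanan is living and takes 1/12.
Bashir is living and takes 1/4.
Ibtisam is living and takes 1/4.

Bashir 1/4; Hanan 1/12; Ibtisam 1/4; Karim 1/12; Nabil 1/4; Rashida 1/12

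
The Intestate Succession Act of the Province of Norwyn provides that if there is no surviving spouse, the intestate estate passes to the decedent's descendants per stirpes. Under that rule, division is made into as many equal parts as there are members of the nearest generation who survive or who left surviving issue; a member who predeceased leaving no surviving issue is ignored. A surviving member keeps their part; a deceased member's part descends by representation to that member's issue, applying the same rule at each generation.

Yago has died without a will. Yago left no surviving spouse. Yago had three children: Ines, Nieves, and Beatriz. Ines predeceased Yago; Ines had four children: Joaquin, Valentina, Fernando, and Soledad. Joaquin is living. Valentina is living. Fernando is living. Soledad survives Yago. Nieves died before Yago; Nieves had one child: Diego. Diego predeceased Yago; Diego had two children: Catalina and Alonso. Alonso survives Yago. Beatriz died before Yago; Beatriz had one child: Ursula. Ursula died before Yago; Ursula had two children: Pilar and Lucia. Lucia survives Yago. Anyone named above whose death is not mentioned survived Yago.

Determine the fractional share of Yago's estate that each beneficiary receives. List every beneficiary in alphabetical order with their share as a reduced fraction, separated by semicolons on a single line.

Alonso 1/6; Catalina 1/6; Fernando 1/12; Joaquin 1/12; Lucia 1/6; Pilar 1/6; Soledad 1/12; Valentina 1/12

There is no surviving spouse, so the entire estate passes to Yago's descendants per stirpes.
The estate is divided into 3 equal shares of 1/3 among Ines, Nieves, Beatriz.
Ines predeceased; the 1/3 allotted to Ines's branch passes to Ines's issue by representation.
The 1/3 is divided into 4 equal shares of 1/12 among Joaquin, Valentina, Fernando, Soledad.
Joaquin is living and takes 1/12.
Valentina is living and takes 1/12.
Fernando is living and takes 1/12.
Soledad is living and takes 1/12.
Nieves predeceased; the 1/3 allotted to Nieves's branch passes to Nieves's issue by representation.
Diego's line is the sole branch at this level, so the full 1/3 passes to Diego's issue by representation.
The 1/3 is divided into 2 equal shares of 1/6 among Catalina, Alonso.
Catalina is living and takes 1/6.
Alonso is living and takes 1/6.
Beatriz predeceased; the 1/3 allotted to Beatriz's branch passes to Beatriz's issue by representation.
Ursula's line is the sole branch at this level, so the full 1/3 passes to Ursula's issue by representation.
The 1/3 is divided into 2 equal shares of 1/6 among Pilar, Lucia.
Pilar is living and takes 1/6.
Lucia is living and takes 1/6.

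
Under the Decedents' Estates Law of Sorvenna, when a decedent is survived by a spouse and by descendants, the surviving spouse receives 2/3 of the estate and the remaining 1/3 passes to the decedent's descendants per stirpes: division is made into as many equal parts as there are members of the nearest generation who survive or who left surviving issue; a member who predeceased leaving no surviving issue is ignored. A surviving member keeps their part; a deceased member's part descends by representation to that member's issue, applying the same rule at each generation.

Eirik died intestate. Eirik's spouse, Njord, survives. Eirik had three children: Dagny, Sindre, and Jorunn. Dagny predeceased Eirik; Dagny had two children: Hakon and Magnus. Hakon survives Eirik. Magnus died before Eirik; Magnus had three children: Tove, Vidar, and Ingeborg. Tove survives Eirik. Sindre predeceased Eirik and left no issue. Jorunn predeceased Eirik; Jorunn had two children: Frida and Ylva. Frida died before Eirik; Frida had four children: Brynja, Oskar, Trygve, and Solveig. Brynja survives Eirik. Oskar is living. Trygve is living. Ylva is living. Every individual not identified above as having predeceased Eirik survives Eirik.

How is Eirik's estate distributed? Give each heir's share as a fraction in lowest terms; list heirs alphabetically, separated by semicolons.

Brynja 1/48; Hakon 1/12; Ingeborg 1/36; Njord 2/3; Oskar 1/48; Solveig 1/48; Tove 1/36; Trygve 1/48; Vidar 1/36; Ylva 1/12

Njord, as surviving spouse, takes 2/3.
The remaining 1/3 passes to Eirik's descendants per stirpes.
Sindre left no surviving issue, so that branch lapses and is disregarded.
The 1/3 is divided into 2 equal shares of 1/6 among Dagny, Jorunn.
Dagny predeceased; the 1/6 allotted to Dagny's branch passes to Dagny's issue by representation.
The 1/6 is divided into 2 equal shares of 1/12 among Hakon, Magnus.
Hakon is living and takes 1/12.
Magnus predeceased; the 1/12 allotted to Magnus's branch passes to Magnus's issue by representation.
The 1/12 is divided into 3 equal shares of 1/36 among Tove, Vidar, Ingeborg.
Tove is living and takes 1/36.
Vidar is living and takes 1/36.
Ingeborg is living and takes 1/36.
Jorunn predeceased; the 1/6 allotted to Jorunn's branch passes to Jorunn's issue by representation.
The 1/6 is divided into 2 equal shares of 1/12 among Frida, Ylva.
Frida predeceased; the 1/12 allotted to Frida's branch passes to Frida's issue by representation.
The 1/12 is divided into 4 equal shares of 1/48 among Brynja, Oskar, Trygve, Solveig.
Brynja is living and takes 1/48.
Oskar is living and takes 1/48.
Trygve is living and takes 1/48.
Solveig is living and takes 1/48.
Ylva is living and takes 1/12.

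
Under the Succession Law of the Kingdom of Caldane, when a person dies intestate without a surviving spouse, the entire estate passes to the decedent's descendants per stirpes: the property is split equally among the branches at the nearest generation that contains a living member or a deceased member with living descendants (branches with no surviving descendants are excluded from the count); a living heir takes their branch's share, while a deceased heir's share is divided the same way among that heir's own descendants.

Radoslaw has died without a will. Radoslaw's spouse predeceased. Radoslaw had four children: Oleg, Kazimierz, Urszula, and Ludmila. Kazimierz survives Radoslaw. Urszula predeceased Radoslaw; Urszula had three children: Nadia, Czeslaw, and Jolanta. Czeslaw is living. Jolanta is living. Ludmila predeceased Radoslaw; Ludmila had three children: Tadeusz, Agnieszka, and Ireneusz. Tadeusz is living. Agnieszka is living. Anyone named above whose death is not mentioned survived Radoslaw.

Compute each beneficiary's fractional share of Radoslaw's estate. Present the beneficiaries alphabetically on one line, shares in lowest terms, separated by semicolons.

There is no surviving spouse, so the entire estate passes to Radoslaw's descendants per stirpes.
The estate is divided into 4 equal shares of 1/4 among Oleg, Kazimierz, Urszula, Ludmila.
Oleg is living and takes 1/4.
Kazimierz is living and takes 1/4.
Urszula predeceased; the 1/4 allotted to Urszula's branch passes to Urszula's issue by representation.
The 1/4 is divided into 3 equal shares of 1/12 among Nadia, Czeslaw, Jolanta.
Nadia is living and takes 1/12.
Czeslaw is living and takes 1/12.
Jolanta is living and takes 1/12.
Ludmila predeceased; the 1/4 allotted to Ludmila's branch passes to Ludmila's issue by representation.
The 1/4 is divided into 3 equal shares of 1/12 among Tadeusz, Agnieszka, Ireneusz.
Tadeusz is living and takes 1/12.
Agnieszka is living and takes 1/12.
Ireneusz is living and takes 1/12.

Agnieszka 1/12; Czeslaw 1/12; Ireneusz 1/12; Jolanta 1/12; Kazimierz 1/4; Nadia 1/12; Oleg 1/4; Tadeusz 1/12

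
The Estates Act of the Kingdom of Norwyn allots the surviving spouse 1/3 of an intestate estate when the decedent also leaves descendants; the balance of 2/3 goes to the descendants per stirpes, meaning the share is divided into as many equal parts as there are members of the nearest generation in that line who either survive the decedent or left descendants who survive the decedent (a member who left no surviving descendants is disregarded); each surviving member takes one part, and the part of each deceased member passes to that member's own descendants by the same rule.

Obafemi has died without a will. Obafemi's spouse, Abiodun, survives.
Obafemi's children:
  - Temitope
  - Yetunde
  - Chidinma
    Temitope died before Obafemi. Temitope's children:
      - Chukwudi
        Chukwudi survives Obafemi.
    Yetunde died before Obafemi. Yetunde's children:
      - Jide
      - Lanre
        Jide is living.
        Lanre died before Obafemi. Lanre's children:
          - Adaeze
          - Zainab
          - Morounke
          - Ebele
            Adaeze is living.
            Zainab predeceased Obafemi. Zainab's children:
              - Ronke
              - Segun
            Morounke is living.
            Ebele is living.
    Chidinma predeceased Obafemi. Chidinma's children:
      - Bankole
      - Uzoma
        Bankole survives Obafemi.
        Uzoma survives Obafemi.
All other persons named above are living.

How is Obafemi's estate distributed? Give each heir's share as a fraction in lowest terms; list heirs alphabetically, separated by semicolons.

Abiodun 1/3; Adaeze 1/36; Bankole 1/9; Chukwudi 2/9; Ebele 1/36; Jide 1/9; Morounke 1/36; Ronke 1/72; Segun 1/72; Uzoma 1/9

Abiodun, as surviving spouse, takes 1/3.
The remaining 2/3 passes to Obafemi's descendants per stirpes.
The 2/3 is divided into 3 equal shares of 2/9 among Temitope, Yetunde, Chidinma.
Temitope predeceased; the 2/9 allotted to Temitope's branch passes to Temitope's issue by representation.
Chukwudi is the sole taker at this level and receives the full 2/9.
Yetunde predeceased; the 2/9 allotted to Yetunde's branch passes to Yetunde's issue by representation.
The 2/9 is divided into 2 equal shares of 1/9 among Jide, Lanre.
Jide is living and takes 1/9.
Lanre predeceased; the 1/9 allotted to Lanre's branch passes to Lanre's issue by representation.
The 1/9 is divided into 4 equal shares of 1/36 among Adaeze, Zainab, Morounke, Ebele.
Adaeze is living and takes 1/36.
Zainab predeceased; the 1/36 allotted to Zainab's branch passes to Zainab's issue by representation.
The 1/36 is divided into 2 equal shares of 1/72 among Ronke, Segun.
Ronke is living and takes 1/72.
Segun is living and takes 1/72.
Morounke is living and takes 1/36.
Ebele is living and takes 1/36.
Chidinma predeceased; the 2/9 allotted to Chidinma's branch passes to Chidinma's issue by representation.
The 2/9 is divided into 2 equal shares of 1/9 among Bankole, Uzoma.
Bankole is living and takes 1/9.
Uzoma is living and takes 1/9.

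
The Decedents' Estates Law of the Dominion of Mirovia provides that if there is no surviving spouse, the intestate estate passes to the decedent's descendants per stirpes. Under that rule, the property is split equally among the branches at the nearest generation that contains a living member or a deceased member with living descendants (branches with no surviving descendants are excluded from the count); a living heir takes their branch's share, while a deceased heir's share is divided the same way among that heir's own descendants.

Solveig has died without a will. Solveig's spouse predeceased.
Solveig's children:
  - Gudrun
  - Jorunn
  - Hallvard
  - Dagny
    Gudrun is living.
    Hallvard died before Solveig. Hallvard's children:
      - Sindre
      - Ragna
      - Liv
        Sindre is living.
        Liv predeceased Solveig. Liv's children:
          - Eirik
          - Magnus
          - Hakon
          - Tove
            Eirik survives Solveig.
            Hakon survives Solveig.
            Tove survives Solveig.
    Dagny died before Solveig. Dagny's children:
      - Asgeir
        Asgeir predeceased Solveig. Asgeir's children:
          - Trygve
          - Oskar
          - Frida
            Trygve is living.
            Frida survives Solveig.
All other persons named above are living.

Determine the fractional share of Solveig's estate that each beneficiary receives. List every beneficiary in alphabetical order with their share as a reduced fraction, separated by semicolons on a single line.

Eirik 1/48; Frida 1/12; Gudrun 1/4; Hakon 1/48; Jorunn 1/4; Magnus 1/48; Oskar 1/12; Ragna 1/12; Sindre 1/12; Tove 1/48; Trygve 1/12

There is no surviving spouse, so the entire estate passes to Solveig's descendants per stirpes.
The estate is divided into 4 equal shares of 1/4 among Gudrun, Jorunn, Hallvard, Dagny.
Gudrun is living and takes 1/4.
Jorunn is living and takes 1/4.
Hallvard predeceased; the 1/4 allotted to Hallvard's branch passes to Hallvard's issue by representation.
The 1/4 is divided into 3 equal shares of 1/12 among Sindre, Ragna, Liv.
Sindre is living and takes 1/12.
Ragna is living and takes 1/12.
Liv predeceased; the 1/12 allotted to Liv's branch passes to Liv's issue by representation.
The 1/12 is divided into 4 equal shares of 1/48 among Eirik, Magnus, Hakon, Tove.
Eirik is living and takes 1/48.
Magnus is living and takes 1/48.
Hakon is living and takes 1/48.
Tove is living and takes 1/48.
Dagny predeceased; the 1/4 allotted to Dagny's branch passes to Dagny's issue by representation.
Asgeir's line is the sole branch at this level, so the full 1/4 passes to Asgeir's issue by representation.
The 1/4 is divided into 3 equal shares of 1/12 among Trygve, Oskar, Frida.
Trygve is living and takes 1/12.
Oskar is living and takes 1/12.
Frida is living and takes 1/12.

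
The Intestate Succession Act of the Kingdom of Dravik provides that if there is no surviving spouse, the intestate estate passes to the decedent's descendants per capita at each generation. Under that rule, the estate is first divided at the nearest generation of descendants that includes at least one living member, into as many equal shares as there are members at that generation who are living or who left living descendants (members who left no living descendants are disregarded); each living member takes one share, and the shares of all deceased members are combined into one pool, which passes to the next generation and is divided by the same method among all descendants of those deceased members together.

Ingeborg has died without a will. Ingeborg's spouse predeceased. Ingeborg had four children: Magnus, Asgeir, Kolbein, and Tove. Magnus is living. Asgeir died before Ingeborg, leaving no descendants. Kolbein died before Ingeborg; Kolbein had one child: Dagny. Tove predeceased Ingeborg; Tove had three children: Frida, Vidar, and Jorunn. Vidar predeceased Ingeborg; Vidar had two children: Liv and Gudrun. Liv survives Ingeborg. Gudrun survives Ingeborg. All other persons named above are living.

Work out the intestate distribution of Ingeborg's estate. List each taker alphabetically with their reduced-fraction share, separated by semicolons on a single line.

There is no surviving spouse, so the entire estate passes to Ingeborg's descendants per capita at each generation.
At generation 1 (Magnus, Kolbein, Tove) there are 3 shares of (1)/3 = 1/3 each.
Living: Magnus — each takes 1/3.
Deceased: Kolbein and Tove. Their combined 2/3 is pooled and carried to generation 2.
At generation 2 (Dagny, Frida, Vidar, Jorunn) there are 4 shares of (2/3)/4 = 1/6 each.
Living: Dagny, Frida, and Jorunn — each takes 1/6.
Deceased: Vidar. That 1/6 share is carried to generation 3.
At generation 3 (Liv, Gudrun) there are 2 shares of (1/6)/2 = 1/12 each.
Living: Liv and Gudrun — each takes 1/12.

Dagny 1/6; Frida 1/6; Gudrun 1/12; Jorunn 1/6; Liv 1/12; Magnus 1/3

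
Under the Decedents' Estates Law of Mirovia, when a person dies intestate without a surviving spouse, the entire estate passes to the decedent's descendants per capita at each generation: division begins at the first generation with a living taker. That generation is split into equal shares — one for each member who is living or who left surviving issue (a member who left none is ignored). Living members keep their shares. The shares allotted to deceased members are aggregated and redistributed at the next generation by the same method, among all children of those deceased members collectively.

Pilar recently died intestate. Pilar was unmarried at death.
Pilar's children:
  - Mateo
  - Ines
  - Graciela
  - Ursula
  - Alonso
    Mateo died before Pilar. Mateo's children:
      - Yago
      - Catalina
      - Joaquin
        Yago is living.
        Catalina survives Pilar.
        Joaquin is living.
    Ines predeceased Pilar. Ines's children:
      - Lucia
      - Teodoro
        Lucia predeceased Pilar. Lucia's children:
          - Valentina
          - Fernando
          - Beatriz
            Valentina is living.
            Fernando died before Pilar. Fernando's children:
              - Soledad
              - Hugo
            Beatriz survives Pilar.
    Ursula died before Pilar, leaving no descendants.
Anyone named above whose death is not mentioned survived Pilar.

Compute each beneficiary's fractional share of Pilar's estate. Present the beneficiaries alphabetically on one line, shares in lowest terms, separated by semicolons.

Alonso 1/4; Beatriz 1/30; Catalina 1/10; Graciela 1/4; Hugo 1/60; Joaquin 1/10; Soledad 1/60; Teodoro 1/10; Valentina 1/30; Yago 1/10

There is no surviving spouse, so the entire estate passes to Pilar's descendants per capita at each generation.
At generation 1 (Mateo, Ines, Graciela, Alonso) there are 4 shares of (1)/4 = 1/4 each.
Living: Graciela and Alonso — each takes 1/4.
Deceased: Mateo and Ines. Their combined 1/2 is pooled and carried to generation 2.
At generation 2 (Yago, Catalina, Joaquin, Lucia, Teodoro) there are 5 shares of (1/2)/5 = 1/10 each.
Living: Yago, Catalina, Joaquin, and Teodoro — each takes 1/10.
Deceased: Lucia. That 1/10 share is carried to generation 3.
At generation 3 (Valentina, Fernando, Beatriz) there are 3 shares of (1/10)/3 = 1/30 each.
Living: Valentina and Beatriz — each takes 1/30.
Deceased: Fernando. That 1/30 share is carried to generation 4.
At generation 4 (Soledad, Hugo) there are 2 shares of (1/30)/2 = 1/60 each.
Living: Soledad and Hugo — each takes 1/60.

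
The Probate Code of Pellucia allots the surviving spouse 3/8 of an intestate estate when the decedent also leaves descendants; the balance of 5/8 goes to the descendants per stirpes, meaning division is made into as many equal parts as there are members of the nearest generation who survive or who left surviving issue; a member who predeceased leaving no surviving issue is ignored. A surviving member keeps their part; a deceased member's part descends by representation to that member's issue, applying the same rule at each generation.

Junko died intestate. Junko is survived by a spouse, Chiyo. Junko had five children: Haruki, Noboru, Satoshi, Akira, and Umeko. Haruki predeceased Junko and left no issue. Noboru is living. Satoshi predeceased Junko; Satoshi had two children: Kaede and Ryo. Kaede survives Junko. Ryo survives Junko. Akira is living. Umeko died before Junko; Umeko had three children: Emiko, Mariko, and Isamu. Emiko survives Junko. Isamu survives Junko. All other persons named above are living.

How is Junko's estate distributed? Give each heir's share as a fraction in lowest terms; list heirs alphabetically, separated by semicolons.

Akira 5/32; Chiyo 3/8; Emiko 5/96; Isamu 5/96; Kaede 5/64; Mariko 5/96; Noboru 5/32; Ryo 5/64

Chiyo, as surviving spouse, takes 3/8.
The remaining 5/8 passes to Junko's descendants per stirpes.
Haruki left no surviving issue, so that branch lapses and is disregarded.
The 5/8 is divided into 4 equal shares of 5/32 among Noboru, Satoshi, Akira, Umeko.
Noboru is living and takes 5/32.
Satoshi predeceased; the 5/32 allotted to Satoshi's branch passes to Satoshi's issue by representation.
The 5/32 is divided into 2 equal shares of 5/64 among Kaede, Ryo.
Kaede is living and takes 5/64.
Ryo is living and takes 5/64.
Akira is living and takes 5/32.
Umeko predeceased; the 5/32 allotted to Umeko's branch passes to Umeko's issue by representation.
The 5/32 is divided into 3 equal shares of 5/96 among Emiko, Mariko, Isamu.
Emiko is living and takes 5/96.
Mariko is living and takes 5/96.
Isamu is living and takes 5/96.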